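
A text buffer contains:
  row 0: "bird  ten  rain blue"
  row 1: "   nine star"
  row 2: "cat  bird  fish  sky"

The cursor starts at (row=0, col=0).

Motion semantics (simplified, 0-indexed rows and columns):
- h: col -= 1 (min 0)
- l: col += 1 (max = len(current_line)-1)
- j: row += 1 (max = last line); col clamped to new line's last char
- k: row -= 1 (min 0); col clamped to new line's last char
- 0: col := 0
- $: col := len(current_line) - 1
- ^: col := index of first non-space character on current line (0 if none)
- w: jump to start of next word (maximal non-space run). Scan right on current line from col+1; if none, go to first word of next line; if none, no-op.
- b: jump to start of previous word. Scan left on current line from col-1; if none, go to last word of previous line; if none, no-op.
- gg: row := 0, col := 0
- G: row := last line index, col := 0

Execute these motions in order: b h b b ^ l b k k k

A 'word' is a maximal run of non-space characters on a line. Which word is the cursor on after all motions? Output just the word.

Answer: bird

Derivation:
After 1 (b): row=0 col=0 char='b'
After 2 (h): row=0 col=0 char='b'
After 3 (b): row=0 col=0 char='b'
After 4 (b): row=0 col=0 char='b'
After 5 (^): row=0 col=0 char='b'
After 6 (l): row=0 col=1 char='i'
After 7 (b): row=0 col=0 char='b'
After 8 (k): row=0 col=0 char='b'
After 9 (k): row=0 col=0 char='b'
After 10 (k): row=0 col=0 char='b'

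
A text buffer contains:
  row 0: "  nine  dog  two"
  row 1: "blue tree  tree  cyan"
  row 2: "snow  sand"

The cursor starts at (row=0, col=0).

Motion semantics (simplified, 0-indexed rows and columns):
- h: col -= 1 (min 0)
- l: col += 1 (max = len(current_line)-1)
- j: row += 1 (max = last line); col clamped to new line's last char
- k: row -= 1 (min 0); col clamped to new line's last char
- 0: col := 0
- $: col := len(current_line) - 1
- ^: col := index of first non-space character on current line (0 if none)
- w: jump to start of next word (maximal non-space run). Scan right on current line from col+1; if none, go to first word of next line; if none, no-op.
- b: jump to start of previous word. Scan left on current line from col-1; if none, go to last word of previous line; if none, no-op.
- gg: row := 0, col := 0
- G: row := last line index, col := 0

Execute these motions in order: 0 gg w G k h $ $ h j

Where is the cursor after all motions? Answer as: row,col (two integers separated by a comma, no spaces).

After 1 (0): row=0 col=0 char='_'
After 2 (gg): row=0 col=0 char='_'
After 3 (w): row=0 col=2 char='n'
After 4 (G): row=2 col=0 char='s'
After 5 (k): row=1 col=0 char='b'
After 6 (h): row=1 col=0 char='b'
After 7 ($): row=1 col=20 char='n'
After 8 ($): row=1 col=20 char='n'
After 9 (h): row=1 col=19 char='a'
After 10 (j): row=2 col=9 char='d'

Answer: 2,9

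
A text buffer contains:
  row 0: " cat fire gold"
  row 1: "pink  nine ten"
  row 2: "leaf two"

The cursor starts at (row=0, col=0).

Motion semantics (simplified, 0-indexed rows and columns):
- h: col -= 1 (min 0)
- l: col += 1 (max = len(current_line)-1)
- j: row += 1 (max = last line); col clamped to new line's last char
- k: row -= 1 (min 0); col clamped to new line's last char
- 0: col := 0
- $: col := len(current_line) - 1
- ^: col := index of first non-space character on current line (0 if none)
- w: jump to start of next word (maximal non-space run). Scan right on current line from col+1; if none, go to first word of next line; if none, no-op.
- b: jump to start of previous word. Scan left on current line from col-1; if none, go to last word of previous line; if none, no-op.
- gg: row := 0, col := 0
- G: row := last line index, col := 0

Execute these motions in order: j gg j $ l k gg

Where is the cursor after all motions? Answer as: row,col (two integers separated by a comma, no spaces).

Answer: 0,0

Derivation:
After 1 (j): row=1 col=0 char='p'
After 2 (gg): row=0 col=0 char='_'
After 3 (j): row=1 col=0 char='p'
After 4 ($): row=1 col=13 char='n'
After 5 (l): row=1 col=13 char='n'
After 6 (k): row=0 col=13 char='d'
After 7 (gg): row=0 col=0 char='_'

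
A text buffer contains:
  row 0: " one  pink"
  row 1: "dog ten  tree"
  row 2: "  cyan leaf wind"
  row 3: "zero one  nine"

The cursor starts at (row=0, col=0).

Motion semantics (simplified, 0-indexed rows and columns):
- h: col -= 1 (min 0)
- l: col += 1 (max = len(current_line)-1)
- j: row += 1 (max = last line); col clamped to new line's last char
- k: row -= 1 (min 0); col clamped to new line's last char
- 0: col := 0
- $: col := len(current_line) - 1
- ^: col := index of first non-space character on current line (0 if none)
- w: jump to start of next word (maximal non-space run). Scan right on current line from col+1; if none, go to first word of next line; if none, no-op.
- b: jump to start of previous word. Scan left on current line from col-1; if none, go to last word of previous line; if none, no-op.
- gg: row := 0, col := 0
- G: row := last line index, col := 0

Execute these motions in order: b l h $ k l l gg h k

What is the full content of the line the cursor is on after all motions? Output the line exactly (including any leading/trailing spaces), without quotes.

Answer:  one  pink

Derivation:
After 1 (b): row=0 col=0 char='_'
After 2 (l): row=0 col=1 char='o'
After 3 (h): row=0 col=0 char='_'
After 4 ($): row=0 col=9 char='k'
After 5 (k): row=0 col=9 char='k'
After 6 (l): row=0 col=9 char='k'
After 7 (l): row=0 col=9 char='k'
After 8 (gg): row=0 col=0 char='_'
After 9 (h): row=0 col=0 char='_'
After 10 (k): row=0 col=0 char='_'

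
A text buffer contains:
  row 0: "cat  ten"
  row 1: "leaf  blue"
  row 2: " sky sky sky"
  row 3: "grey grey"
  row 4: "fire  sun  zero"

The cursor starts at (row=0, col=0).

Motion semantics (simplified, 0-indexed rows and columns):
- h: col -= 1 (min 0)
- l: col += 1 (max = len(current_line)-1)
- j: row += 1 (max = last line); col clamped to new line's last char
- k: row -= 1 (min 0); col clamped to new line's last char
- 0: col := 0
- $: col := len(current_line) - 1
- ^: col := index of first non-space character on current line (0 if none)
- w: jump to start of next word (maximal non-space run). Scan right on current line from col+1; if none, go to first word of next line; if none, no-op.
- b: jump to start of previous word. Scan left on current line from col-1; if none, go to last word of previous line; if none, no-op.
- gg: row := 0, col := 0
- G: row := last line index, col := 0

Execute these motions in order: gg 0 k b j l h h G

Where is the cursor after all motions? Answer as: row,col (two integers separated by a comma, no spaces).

After 1 (gg): row=0 col=0 char='c'
After 2 (0): row=0 col=0 char='c'
After 3 (k): row=0 col=0 char='c'
After 4 (b): row=0 col=0 char='c'
After 5 (j): row=1 col=0 char='l'
After 6 (l): row=1 col=1 char='e'
After 7 (h): row=1 col=0 char='l'
After 8 (h): row=1 col=0 char='l'
After 9 (G): row=4 col=0 char='f'

Answer: 4,0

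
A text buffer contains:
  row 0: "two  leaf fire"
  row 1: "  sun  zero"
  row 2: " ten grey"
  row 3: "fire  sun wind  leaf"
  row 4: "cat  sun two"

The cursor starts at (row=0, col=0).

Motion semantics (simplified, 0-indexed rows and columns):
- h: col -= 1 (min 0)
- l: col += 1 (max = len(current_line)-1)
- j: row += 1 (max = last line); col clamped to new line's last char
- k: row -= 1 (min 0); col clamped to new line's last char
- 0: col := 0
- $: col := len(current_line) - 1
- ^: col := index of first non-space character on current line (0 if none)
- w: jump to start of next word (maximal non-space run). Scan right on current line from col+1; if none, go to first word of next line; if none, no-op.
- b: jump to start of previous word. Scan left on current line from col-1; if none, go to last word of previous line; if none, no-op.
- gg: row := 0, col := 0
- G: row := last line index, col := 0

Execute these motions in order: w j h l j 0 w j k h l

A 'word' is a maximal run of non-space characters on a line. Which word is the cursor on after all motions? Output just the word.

Answer: ten

Derivation:
After 1 (w): row=0 col=5 char='l'
After 2 (j): row=1 col=5 char='_'
After 3 (h): row=1 col=4 char='n'
After 4 (l): row=1 col=5 char='_'
After 5 (j): row=2 col=5 char='g'
After 6 (0): row=2 col=0 char='_'
After 7 (w): row=2 col=1 char='t'
After 8 (j): row=3 col=1 char='i'
After 9 (k): row=2 col=1 char='t'
After 10 (h): row=2 col=0 char='_'
After 11 (l): row=2 col=1 char='t'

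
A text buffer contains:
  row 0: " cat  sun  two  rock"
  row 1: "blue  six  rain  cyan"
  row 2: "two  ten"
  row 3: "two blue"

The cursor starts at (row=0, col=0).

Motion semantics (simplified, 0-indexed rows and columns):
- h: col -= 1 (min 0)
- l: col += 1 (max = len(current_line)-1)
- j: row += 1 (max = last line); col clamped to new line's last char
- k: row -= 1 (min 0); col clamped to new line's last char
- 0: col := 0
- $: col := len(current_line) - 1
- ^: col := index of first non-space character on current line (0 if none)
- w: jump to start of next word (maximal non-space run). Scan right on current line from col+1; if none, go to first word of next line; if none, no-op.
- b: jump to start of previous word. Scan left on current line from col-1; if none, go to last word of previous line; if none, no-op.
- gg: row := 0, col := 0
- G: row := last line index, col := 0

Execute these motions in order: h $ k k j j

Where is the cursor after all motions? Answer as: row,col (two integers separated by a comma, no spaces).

After 1 (h): row=0 col=0 char='_'
After 2 ($): row=0 col=19 char='k'
After 3 (k): row=0 col=19 char='k'
After 4 (k): row=0 col=19 char='k'
After 5 (j): row=1 col=19 char='a'
After 6 (j): row=2 col=7 char='n'

Answer: 2,7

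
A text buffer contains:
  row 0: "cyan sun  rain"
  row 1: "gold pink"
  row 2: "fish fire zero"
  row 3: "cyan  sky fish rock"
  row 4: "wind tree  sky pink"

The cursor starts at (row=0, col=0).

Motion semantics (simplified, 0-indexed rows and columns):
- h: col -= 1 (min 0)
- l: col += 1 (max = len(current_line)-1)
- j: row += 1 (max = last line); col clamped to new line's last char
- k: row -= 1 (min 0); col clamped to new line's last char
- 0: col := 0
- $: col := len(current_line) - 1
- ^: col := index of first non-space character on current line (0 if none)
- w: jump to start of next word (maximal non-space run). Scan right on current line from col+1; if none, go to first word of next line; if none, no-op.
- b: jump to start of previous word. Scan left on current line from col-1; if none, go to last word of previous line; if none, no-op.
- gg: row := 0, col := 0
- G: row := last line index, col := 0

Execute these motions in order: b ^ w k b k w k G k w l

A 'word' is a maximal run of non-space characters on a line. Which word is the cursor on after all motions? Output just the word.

After 1 (b): row=0 col=0 char='c'
After 2 (^): row=0 col=0 char='c'
After 3 (w): row=0 col=5 char='s'
After 4 (k): row=0 col=5 char='s'
After 5 (b): row=0 col=0 char='c'
After 6 (k): row=0 col=0 char='c'
After 7 (w): row=0 col=5 char='s'
After 8 (k): row=0 col=5 char='s'
After 9 (G): row=4 col=0 char='w'
After 10 (k): row=3 col=0 char='c'
After 11 (w): row=3 col=6 char='s'
After 12 (l): row=3 col=7 char='k'

Answer: sky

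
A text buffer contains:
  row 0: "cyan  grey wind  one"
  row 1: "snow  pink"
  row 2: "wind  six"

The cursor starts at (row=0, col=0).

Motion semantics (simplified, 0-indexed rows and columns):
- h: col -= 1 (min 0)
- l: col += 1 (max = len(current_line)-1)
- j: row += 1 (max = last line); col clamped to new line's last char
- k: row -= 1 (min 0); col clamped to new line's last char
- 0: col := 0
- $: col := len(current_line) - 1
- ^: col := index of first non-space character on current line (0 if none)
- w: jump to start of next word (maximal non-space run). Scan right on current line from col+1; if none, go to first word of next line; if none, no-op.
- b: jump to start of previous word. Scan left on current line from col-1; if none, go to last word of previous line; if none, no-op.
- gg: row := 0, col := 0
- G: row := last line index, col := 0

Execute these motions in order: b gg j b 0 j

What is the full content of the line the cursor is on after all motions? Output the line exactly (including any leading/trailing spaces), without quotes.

After 1 (b): row=0 col=0 char='c'
After 2 (gg): row=0 col=0 char='c'
After 3 (j): row=1 col=0 char='s'
After 4 (b): row=0 col=17 char='o'
After 5 (0): row=0 col=0 char='c'
After 6 (j): row=1 col=0 char='s'

Answer: snow  pink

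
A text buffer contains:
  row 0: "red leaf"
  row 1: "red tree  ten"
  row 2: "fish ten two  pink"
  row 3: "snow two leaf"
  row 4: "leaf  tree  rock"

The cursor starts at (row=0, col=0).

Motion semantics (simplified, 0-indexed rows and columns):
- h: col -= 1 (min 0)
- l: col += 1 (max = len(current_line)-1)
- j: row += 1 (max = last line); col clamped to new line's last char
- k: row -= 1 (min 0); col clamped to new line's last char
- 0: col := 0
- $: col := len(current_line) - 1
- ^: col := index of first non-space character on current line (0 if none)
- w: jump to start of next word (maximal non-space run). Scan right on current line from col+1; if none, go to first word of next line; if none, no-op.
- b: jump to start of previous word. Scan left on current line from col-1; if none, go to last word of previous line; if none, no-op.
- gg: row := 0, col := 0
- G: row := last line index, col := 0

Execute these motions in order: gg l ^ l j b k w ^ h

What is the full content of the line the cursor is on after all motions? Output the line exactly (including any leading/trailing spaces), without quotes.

After 1 (gg): row=0 col=0 char='r'
After 2 (l): row=0 col=1 char='e'
After 3 (^): row=0 col=0 char='r'
After 4 (l): row=0 col=1 char='e'
After 5 (j): row=1 col=1 char='e'
After 6 (b): row=1 col=0 char='r'
After 7 (k): row=0 col=0 char='r'
After 8 (w): row=0 col=4 char='l'
After 9 (^): row=0 col=0 char='r'
After 10 (h): row=0 col=0 char='r'

Answer: red leaf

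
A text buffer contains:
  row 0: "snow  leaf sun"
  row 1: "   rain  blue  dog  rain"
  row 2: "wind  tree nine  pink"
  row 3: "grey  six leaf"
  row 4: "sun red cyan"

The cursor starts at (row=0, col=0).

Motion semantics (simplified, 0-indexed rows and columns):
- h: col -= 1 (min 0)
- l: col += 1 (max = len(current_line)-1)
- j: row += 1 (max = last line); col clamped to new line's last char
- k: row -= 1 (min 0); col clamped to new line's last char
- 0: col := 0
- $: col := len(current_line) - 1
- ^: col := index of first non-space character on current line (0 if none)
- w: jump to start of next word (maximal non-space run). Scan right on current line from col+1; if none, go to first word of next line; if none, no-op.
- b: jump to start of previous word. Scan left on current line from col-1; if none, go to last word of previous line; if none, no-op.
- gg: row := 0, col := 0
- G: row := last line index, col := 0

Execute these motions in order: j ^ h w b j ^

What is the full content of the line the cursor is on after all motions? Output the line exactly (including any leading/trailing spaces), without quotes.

Answer:    rain  blue  dog  rain

Derivation:
After 1 (j): row=1 col=0 char='_'
After 2 (^): row=1 col=3 char='r'
After 3 (h): row=1 col=2 char='_'
After 4 (w): row=1 col=3 char='r'
After 5 (b): row=0 col=11 char='s'
After 6 (j): row=1 col=11 char='u'
After 7 (^): row=1 col=3 char='r'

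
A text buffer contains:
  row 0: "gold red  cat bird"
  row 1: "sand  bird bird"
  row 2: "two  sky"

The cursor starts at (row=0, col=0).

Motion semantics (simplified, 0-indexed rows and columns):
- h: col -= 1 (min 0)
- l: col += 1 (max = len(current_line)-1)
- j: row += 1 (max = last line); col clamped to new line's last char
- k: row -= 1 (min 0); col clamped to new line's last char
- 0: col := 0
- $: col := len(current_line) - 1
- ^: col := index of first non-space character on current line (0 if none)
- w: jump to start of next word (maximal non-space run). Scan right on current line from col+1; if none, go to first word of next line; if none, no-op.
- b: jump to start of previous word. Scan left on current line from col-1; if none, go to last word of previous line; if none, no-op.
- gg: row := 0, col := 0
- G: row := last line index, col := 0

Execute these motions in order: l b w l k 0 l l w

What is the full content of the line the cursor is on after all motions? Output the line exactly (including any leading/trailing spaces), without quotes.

After 1 (l): row=0 col=1 char='o'
After 2 (b): row=0 col=0 char='g'
After 3 (w): row=0 col=5 char='r'
After 4 (l): row=0 col=6 char='e'
After 5 (k): row=0 col=6 char='e'
After 6 (0): row=0 col=0 char='g'
After 7 (l): row=0 col=1 char='o'
After 8 (l): row=0 col=2 char='l'
After 9 (w): row=0 col=5 char='r'

Answer: gold red  cat bird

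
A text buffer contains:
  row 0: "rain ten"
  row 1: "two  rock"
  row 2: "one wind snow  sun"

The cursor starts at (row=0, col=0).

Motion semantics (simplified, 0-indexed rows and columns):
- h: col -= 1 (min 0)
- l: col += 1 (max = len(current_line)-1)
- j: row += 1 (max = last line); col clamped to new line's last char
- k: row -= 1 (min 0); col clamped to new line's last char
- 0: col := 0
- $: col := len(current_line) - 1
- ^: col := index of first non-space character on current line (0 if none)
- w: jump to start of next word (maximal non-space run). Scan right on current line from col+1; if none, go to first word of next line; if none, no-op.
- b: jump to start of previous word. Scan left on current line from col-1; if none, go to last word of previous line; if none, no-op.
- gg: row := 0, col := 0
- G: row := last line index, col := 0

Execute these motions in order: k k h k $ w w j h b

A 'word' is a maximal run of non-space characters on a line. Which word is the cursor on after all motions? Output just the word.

After 1 (k): row=0 col=0 char='r'
After 2 (k): row=0 col=0 char='r'
After 3 (h): row=0 col=0 char='r'
After 4 (k): row=0 col=0 char='r'
After 5 ($): row=0 col=7 char='n'
After 6 (w): row=1 col=0 char='t'
After 7 (w): row=1 col=5 char='r'
After 8 (j): row=2 col=5 char='i'
After 9 (h): row=2 col=4 char='w'
After 10 (b): row=2 col=0 char='o'

Answer: one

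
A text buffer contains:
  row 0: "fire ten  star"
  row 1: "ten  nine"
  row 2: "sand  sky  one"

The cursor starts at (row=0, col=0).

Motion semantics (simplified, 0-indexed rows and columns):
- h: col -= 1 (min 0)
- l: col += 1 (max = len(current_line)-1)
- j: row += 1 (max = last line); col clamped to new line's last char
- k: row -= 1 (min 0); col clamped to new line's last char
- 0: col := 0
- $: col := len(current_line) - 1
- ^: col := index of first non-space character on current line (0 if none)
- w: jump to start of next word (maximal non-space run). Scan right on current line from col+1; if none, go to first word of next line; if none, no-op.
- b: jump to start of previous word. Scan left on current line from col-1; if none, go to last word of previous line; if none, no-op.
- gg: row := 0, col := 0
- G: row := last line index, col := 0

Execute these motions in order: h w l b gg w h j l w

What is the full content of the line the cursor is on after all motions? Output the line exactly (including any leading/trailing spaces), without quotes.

Answer: sand  sky  one

Derivation:
After 1 (h): row=0 col=0 char='f'
After 2 (w): row=0 col=5 char='t'
After 3 (l): row=0 col=6 char='e'
After 4 (b): row=0 col=5 char='t'
After 5 (gg): row=0 col=0 char='f'
After 6 (w): row=0 col=5 char='t'
After 7 (h): row=0 col=4 char='_'
After 8 (j): row=1 col=4 char='_'
After 9 (l): row=1 col=5 char='n'
After 10 (w): row=2 col=0 char='s'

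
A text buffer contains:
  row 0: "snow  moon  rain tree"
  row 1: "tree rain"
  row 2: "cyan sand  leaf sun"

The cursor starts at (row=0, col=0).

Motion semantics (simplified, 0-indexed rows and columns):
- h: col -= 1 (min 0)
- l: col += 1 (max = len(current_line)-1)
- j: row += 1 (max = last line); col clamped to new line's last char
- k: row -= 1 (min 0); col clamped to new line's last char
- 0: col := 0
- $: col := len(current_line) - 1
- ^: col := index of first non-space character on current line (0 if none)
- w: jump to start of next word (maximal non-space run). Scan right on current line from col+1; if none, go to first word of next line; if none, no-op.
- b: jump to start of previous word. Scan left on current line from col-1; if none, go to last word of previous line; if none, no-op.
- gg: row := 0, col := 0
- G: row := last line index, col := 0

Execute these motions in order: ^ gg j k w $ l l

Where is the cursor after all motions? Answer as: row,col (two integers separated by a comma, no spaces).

After 1 (^): row=0 col=0 char='s'
After 2 (gg): row=0 col=0 char='s'
After 3 (j): row=1 col=0 char='t'
After 4 (k): row=0 col=0 char='s'
After 5 (w): row=0 col=6 char='m'
After 6 ($): row=0 col=20 char='e'
After 7 (l): row=0 col=20 char='e'
After 8 (l): row=0 col=20 char='e'

Answer: 0,20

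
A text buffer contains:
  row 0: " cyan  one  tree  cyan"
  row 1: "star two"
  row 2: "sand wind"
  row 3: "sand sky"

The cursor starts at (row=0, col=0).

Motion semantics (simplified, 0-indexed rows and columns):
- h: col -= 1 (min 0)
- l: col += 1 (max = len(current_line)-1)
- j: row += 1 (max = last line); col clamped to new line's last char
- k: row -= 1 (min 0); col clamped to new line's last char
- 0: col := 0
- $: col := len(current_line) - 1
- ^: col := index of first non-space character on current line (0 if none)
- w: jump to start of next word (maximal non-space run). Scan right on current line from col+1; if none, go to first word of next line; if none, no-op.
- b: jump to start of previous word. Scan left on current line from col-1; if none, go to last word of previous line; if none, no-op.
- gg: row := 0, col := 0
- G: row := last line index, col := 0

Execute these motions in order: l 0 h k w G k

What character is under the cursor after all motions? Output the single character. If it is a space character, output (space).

After 1 (l): row=0 col=1 char='c'
After 2 (0): row=0 col=0 char='_'
After 3 (h): row=0 col=0 char='_'
After 4 (k): row=0 col=0 char='_'
After 5 (w): row=0 col=1 char='c'
After 6 (G): row=3 col=0 char='s'
After 7 (k): row=2 col=0 char='s'

Answer: s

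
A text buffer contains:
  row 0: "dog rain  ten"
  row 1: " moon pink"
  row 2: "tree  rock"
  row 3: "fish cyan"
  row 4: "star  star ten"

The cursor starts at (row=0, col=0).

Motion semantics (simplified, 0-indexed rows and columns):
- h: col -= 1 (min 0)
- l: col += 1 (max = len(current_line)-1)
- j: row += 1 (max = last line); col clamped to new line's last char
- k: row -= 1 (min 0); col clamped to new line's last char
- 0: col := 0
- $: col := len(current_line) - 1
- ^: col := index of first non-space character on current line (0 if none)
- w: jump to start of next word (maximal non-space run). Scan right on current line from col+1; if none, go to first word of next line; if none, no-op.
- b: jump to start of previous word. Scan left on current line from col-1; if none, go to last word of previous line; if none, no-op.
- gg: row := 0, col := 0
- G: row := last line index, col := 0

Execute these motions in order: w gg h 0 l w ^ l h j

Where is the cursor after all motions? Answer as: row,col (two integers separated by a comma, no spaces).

After 1 (w): row=0 col=4 char='r'
After 2 (gg): row=0 col=0 char='d'
After 3 (h): row=0 col=0 char='d'
After 4 (0): row=0 col=0 char='d'
After 5 (l): row=0 col=1 char='o'
After 6 (w): row=0 col=4 char='r'
After 7 (^): row=0 col=0 char='d'
After 8 (l): row=0 col=1 char='o'
After 9 (h): row=0 col=0 char='d'
After 10 (j): row=1 col=0 char='_'

Answer: 1,0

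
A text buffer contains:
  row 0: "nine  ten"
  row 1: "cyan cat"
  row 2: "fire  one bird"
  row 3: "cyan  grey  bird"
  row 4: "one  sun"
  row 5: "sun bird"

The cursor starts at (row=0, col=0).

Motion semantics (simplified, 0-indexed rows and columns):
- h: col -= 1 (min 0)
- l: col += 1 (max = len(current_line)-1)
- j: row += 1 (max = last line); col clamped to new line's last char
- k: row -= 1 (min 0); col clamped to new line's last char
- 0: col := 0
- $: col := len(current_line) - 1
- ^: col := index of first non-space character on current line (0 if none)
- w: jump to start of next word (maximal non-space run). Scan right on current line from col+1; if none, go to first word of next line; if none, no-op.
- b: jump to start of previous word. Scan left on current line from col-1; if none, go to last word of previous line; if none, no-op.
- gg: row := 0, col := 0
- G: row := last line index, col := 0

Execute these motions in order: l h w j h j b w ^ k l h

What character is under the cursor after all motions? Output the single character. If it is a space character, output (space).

Answer: c

Derivation:
After 1 (l): row=0 col=1 char='i'
After 2 (h): row=0 col=0 char='n'
After 3 (w): row=0 col=6 char='t'
After 4 (j): row=1 col=6 char='a'
After 5 (h): row=1 col=5 char='c'
After 6 (j): row=2 col=5 char='_'
After 7 (b): row=2 col=0 char='f'
After 8 (w): row=2 col=6 char='o'
After 9 (^): row=2 col=0 char='f'
After 10 (k): row=1 col=0 char='c'
After 11 (l): row=1 col=1 char='y'
After 12 (h): row=1 col=0 char='c'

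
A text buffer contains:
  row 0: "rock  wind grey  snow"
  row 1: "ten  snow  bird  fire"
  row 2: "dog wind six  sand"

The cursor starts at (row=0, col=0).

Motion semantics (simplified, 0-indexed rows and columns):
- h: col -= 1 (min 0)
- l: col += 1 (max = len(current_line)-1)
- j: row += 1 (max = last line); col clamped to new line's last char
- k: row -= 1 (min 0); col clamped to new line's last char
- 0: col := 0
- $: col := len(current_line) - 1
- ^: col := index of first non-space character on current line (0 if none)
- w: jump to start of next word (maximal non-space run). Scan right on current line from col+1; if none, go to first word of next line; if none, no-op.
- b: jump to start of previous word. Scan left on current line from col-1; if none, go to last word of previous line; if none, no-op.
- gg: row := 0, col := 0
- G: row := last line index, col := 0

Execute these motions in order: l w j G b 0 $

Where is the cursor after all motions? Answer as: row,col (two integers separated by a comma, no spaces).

Answer: 1,20

Derivation:
After 1 (l): row=0 col=1 char='o'
After 2 (w): row=0 col=6 char='w'
After 3 (j): row=1 col=6 char='n'
After 4 (G): row=2 col=0 char='d'
After 5 (b): row=1 col=17 char='f'
After 6 (0): row=1 col=0 char='t'
After 7 ($): row=1 col=20 char='e'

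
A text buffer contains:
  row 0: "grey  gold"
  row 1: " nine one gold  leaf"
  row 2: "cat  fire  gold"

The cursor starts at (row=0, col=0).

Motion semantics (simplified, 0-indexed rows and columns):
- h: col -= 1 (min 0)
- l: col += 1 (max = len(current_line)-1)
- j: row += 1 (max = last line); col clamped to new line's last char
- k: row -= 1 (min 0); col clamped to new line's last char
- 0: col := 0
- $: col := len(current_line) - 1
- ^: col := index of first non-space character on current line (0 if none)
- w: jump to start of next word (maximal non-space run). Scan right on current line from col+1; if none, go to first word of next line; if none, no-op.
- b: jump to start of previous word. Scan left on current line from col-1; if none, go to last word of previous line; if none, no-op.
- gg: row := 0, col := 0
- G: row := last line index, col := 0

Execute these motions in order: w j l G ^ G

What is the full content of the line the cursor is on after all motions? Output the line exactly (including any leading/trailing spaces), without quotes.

Answer: cat  fire  gold

Derivation:
After 1 (w): row=0 col=6 char='g'
After 2 (j): row=1 col=6 char='o'
After 3 (l): row=1 col=7 char='n'
After 4 (G): row=2 col=0 char='c'
After 5 (^): row=2 col=0 char='c'
After 6 (G): row=2 col=0 char='c'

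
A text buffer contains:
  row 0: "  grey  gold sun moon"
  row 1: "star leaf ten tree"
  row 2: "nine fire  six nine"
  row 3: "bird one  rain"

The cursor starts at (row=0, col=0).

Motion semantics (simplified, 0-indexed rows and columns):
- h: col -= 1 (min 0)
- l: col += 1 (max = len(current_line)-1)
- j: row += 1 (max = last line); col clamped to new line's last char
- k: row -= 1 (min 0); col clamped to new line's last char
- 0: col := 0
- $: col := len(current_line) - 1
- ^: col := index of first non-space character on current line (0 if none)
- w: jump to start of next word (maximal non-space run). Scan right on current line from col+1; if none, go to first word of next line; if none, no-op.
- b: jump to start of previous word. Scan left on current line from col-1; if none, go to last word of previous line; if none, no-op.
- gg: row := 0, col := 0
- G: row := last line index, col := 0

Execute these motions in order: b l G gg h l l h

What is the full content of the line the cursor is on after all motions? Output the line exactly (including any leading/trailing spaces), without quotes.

After 1 (b): row=0 col=0 char='_'
After 2 (l): row=0 col=1 char='_'
After 3 (G): row=3 col=0 char='b'
After 4 (gg): row=0 col=0 char='_'
After 5 (h): row=0 col=0 char='_'
After 6 (l): row=0 col=1 char='_'
After 7 (l): row=0 col=2 char='g'
After 8 (h): row=0 col=1 char='_'

Answer:   grey  gold sun moon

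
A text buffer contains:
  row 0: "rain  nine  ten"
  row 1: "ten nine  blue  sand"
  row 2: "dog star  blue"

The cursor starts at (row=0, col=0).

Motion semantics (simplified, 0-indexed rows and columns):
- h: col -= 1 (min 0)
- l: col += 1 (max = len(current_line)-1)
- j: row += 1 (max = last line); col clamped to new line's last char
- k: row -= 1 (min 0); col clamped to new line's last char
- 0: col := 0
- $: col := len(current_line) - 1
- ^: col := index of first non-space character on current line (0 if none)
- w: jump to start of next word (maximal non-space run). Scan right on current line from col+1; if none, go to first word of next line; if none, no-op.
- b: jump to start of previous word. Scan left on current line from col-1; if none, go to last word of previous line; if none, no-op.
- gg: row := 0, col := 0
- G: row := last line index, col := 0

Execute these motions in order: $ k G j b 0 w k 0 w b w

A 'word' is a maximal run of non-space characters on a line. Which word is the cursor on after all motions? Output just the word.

After 1 ($): row=0 col=14 char='n'
After 2 (k): row=0 col=14 char='n'
After 3 (G): row=2 col=0 char='d'
After 4 (j): row=2 col=0 char='d'
After 5 (b): row=1 col=16 char='s'
After 6 (0): row=1 col=0 char='t'
After 7 (w): row=1 col=4 char='n'
After 8 (k): row=0 col=4 char='_'
After 9 (0): row=0 col=0 char='r'
After 10 (w): row=0 col=6 char='n'
After 11 (b): row=0 col=0 char='r'
After 12 (w): row=0 col=6 char='n'

Answer: nine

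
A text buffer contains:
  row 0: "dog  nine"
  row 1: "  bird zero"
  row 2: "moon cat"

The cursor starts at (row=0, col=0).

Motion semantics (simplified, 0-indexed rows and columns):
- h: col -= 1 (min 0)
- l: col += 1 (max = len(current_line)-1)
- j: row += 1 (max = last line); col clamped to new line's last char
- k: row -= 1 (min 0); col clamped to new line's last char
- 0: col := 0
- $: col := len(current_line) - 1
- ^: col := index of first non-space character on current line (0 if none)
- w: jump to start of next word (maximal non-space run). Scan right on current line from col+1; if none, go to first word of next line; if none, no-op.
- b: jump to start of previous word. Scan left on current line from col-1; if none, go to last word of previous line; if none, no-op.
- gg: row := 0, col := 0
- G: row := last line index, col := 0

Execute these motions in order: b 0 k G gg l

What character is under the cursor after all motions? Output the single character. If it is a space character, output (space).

After 1 (b): row=0 col=0 char='d'
After 2 (0): row=0 col=0 char='d'
After 3 (k): row=0 col=0 char='d'
After 4 (G): row=2 col=0 char='m'
After 5 (gg): row=0 col=0 char='d'
After 6 (l): row=0 col=1 char='o'

Answer: o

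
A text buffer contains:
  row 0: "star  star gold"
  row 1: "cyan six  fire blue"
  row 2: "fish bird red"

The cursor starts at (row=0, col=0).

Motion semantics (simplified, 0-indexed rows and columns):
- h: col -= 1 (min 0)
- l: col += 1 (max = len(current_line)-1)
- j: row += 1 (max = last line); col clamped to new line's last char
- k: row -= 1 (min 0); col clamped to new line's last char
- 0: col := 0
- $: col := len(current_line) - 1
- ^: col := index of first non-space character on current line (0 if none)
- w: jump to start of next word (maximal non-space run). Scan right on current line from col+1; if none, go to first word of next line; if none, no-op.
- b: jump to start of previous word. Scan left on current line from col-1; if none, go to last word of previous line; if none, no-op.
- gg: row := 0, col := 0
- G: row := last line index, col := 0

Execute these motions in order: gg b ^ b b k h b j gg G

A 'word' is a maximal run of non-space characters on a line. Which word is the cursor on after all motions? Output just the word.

After 1 (gg): row=0 col=0 char='s'
After 2 (b): row=0 col=0 char='s'
After 3 (^): row=0 col=0 char='s'
After 4 (b): row=0 col=0 char='s'
After 5 (b): row=0 col=0 char='s'
After 6 (k): row=0 col=0 char='s'
After 7 (h): row=0 col=0 char='s'
After 8 (b): row=0 col=0 char='s'
After 9 (j): row=1 col=0 char='c'
After 10 (gg): row=0 col=0 char='s'
After 11 (G): row=2 col=0 char='f'

Answer: fish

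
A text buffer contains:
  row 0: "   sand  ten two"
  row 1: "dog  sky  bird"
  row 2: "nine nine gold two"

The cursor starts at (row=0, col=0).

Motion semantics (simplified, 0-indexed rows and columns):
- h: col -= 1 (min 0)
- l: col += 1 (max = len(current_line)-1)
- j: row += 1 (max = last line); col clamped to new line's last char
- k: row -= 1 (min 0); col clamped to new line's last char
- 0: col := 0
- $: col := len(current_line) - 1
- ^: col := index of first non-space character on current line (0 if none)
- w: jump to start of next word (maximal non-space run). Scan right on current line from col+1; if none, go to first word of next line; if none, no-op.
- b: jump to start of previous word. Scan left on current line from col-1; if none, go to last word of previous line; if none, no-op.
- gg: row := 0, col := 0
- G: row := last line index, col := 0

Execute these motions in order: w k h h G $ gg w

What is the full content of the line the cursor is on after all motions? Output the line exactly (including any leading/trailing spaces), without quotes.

After 1 (w): row=0 col=3 char='s'
After 2 (k): row=0 col=3 char='s'
After 3 (h): row=0 col=2 char='_'
After 4 (h): row=0 col=1 char='_'
After 5 (G): row=2 col=0 char='n'
After 6 ($): row=2 col=17 char='o'
After 7 (gg): row=0 col=0 char='_'
After 8 (w): row=0 col=3 char='s'

Answer:    sand  ten two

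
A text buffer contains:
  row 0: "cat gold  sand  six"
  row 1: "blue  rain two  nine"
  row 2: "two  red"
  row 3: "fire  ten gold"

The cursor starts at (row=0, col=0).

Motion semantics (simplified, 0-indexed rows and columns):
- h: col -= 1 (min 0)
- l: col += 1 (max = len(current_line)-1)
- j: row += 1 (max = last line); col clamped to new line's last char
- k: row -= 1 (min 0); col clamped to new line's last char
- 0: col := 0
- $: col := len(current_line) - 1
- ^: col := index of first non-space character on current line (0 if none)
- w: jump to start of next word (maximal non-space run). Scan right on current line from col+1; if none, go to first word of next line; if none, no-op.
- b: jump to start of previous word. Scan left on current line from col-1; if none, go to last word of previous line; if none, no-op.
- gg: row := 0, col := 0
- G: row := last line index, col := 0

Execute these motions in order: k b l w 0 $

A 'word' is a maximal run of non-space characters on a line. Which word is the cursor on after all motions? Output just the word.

After 1 (k): row=0 col=0 char='c'
After 2 (b): row=0 col=0 char='c'
After 3 (l): row=0 col=1 char='a'
After 4 (w): row=0 col=4 char='g'
After 5 (0): row=0 col=0 char='c'
After 6 ($): row=0 col=18 char='x'

Answer: six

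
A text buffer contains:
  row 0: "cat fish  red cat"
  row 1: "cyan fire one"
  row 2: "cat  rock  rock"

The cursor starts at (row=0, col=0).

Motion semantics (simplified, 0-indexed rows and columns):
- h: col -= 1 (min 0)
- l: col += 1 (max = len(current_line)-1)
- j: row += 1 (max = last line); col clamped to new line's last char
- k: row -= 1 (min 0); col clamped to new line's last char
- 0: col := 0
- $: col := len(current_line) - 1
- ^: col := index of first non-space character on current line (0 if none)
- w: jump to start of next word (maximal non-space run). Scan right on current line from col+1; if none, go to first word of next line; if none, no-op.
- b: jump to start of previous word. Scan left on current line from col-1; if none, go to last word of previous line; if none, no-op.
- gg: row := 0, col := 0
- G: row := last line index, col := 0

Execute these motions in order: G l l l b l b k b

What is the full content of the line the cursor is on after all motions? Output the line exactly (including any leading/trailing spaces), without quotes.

Answer: cat fish  red cat

Derivation:
After 1 (G): row=2 col=0 char='c'
After 2 (l): row=2 col=1 char='a'
After 3 (l): row=2 col=2 char='t'
After 4 (l): row=2 col=3 char='_'
After 5 (b): row=2 col=0 char='c'
After 6 (l): row=2 col=1 char='a'
After 7 (b): row=2 col=0 char='c'
After 8 (k): row=1 col=0 char='c'
After 9 (b): row=0 col=14 char='c'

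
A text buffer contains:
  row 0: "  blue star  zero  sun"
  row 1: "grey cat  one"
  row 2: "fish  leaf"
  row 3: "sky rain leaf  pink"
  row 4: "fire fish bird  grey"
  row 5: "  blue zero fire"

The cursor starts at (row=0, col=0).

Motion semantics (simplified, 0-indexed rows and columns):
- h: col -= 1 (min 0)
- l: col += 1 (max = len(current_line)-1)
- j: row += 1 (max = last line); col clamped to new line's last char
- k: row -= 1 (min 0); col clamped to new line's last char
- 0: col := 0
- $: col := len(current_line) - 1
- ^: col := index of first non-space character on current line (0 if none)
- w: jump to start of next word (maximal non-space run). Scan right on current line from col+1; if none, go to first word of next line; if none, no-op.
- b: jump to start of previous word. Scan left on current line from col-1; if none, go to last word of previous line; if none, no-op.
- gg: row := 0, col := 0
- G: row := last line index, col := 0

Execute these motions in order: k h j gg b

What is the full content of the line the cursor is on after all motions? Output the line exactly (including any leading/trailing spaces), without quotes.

Answer:   blue star  zero  sun

Derivation:
After 1 (k): row=0 col=0 char='_'
After 2 (h): row=0 col=0 char='_'
After 3 (j): row=1 col=0 char='g'
After 4 (gg): row=0 col=0 char='_'
After 5 (b): row=0 col=0 char='_'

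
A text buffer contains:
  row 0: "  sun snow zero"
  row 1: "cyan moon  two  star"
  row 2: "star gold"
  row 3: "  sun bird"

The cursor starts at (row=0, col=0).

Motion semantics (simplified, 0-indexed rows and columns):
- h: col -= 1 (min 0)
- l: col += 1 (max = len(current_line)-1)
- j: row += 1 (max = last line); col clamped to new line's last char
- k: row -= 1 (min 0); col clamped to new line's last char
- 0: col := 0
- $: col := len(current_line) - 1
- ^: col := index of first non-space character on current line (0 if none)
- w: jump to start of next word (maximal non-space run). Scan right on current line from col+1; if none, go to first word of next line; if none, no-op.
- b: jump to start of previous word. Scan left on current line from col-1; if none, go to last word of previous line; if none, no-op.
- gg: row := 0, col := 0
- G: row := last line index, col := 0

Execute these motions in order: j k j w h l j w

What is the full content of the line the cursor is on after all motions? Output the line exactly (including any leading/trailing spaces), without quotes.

Answer:   sun bird

Derivation:
After 1 (j): row=1 col=0 char='c'
After 2 (k): row=0 col=0 char='_'
After 3 (j): row=1 col=0 char='c'
After 4 (w): row=1 col=5 char='m'
After 5 (h): row=1 col=4 char='_'
After 6 (l): row=1 col=5 char='m'
After 7 (j): row=2 col=5 char='g'
After 8 (w): row=3 col=2 char='s'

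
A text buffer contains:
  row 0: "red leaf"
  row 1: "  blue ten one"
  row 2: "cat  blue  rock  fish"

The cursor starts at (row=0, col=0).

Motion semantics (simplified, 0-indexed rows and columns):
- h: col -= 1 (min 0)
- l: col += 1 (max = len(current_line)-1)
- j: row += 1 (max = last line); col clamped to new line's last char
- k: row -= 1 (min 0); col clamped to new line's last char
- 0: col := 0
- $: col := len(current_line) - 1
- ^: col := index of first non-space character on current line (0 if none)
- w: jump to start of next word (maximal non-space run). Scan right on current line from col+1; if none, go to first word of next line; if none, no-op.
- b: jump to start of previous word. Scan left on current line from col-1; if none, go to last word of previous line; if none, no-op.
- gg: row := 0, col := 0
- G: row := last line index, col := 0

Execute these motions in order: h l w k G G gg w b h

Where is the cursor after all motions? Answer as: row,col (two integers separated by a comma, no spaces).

After 1 (h): row=0 col=0 char='r'
After 2 (l): row=0 col=1 char='e'
After 3 (w): row=0 col=4 char='l'
After 4 (k): row=0 col=4 char='l'
After 5 (G): row=2 col=0 char='c'
After 6 (G): row=2 col=0 char='c'
After 7 (gg): row=0 col=0 char='r'
After 8 (w): row=0 col=4 char='l'
After 9 (b): row=0 col=0 char='r'
After 10 (h): row=0 col=0 char='r'

Answer: 0,0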